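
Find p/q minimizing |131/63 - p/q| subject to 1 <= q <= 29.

52/25

Expand x = 131/63 as a continued fraction with the Euclidean algorithm:
  131 = 2*63 + 5, so a_0 = 2.
  63 = 12*5 + 3, so a_1 = 12.
  5 = 1*3 + 2, so a_2 = 1.
  3 = 1*2 + 1, so a_3 = 1.
  2 = 2*1 + 0, so a_4 = 2.
so x = [2; 12, 1, 1, 2].
Convergents (p_i = a_i*p_{i-1} + p_{i-2}, q_i = a_i*q_{i-1} + q_{i-2} with p_{-2}=0, p_{-1}=1, q_{-2}=1, q_{-1}=0), until the denominator exceeds 29:
  i=0: a_0=2, p_0 = 2*1 + 0 = 2, q_0 = 2*0 + 1 = 1.
  i=1: a_1=12, p_1 = 12*2 + 1 = 25, q_1 = 12*1 + 0 = 12.
  i=2: a_2=1, p_2 = 1*25 + 2 = 27, q_2 = 1*12 + 1 = 13.
  i=3: a_3=1, p_3 = 1*27 + 25 = 52, q_3 = 1*13 + 12 = 25.
  i=4: a_4=2, p_4 = 2*52 + 27 = 131, q_4 = 2*25 + 13 = 63.
q_4 = 63 > 29, so the last convergent with denominator <= 29 is p_3/q_3 = 52/25.
The closest fraction with denominator <= 29 is either p_3/q_3 or the intermediate fraction (k*p_3 + p_2)/(k*q_3 + q_2) with the largest k >= 1 whose denominator stays <= 29; these approach x as k grows, and every other convergent or intermediate fraction in range is farther away.
Largest k: floor((29 - q_2)/q_3) = floor((29 - 13)/25) = 0.
Since k = 0, no intermediate fraction beyond p_3/q_3 has denominator <= 29, so the convergent 52/25 is the closest (its error is |131*25 - 52*63|/(63*25) = 1/1575).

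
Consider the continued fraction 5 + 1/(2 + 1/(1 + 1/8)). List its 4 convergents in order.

5/1, 11/2, 16/3, 139/26

Using the convergent recurrence p_i = a_i*p_{i-1} + p_{i-2}, q_i = a_i*q_{i-1} + q_{i-2} with p_{-2}=0, p_{-1}=1, q_{-2}=1, q_{-1}=0:
  i=0: a_0=5, p_0 = 5*1 + 0 = 5, q_0 = 5*0 + 1 = 1.
  i=1: a_1=2, p_1 = 2*5 + 1 = 11, q_1 = 2*1 + 0 = 2.
  i=2: a_2=1, p_2 = 1*11 + 5 = 16, q_2 = 1*2 + 1 = 3.
  i=3: a_3=8, p_3 = 8*16 + 11 = 139, q_3 = 8*3 + 2 = 26.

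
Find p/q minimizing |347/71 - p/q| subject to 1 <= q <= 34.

44/9

Expand x = 347/71 as a continued fraction with the Euclidean algorithm:
  347 = 4*71 + 63, so a_0 = 4.
  71 = 1*63 + 8, so a_1 = 1.
  63 = 7*8 + 7, so a_2 = 7.
  8 = 1*7 + 1, so a_3 = 1.
  7 = 7*1 + 0, so a_4 = 7.
so x = [4; 1, 7, 1, 7].
Convergents (p_i = a_i*p_{i-1} + p_{i-2}, q_i = a_i*q_{i-1} + q_{i-2} with p_{-2}=0, p_{-1}=1, q_{-2}=1, q_{-1}=0), until the denominator exceeds 34:
  i=0: a_0=4, p_0 = 4*1 + 0 = 4, q_0 = 4*0 + 1 = 1.
  i=1: a_1=1, p_1 = 1*4 + 1 = 5, q_1 = 1*1 + 0 = 1.
  i=2: a_2=7, p_2 = 7*5 + 4 = 39, q_2 = 7*1 + 1 = 8.
  i=3: a_3=1, p_3 = 1*39 + 5 = 44, q_3 = 1*8 + 1 = 9.
  i=4: a_4=7, p_4 = 7*44 + 39 = 347, q_4 = 7*9 + 8 = 71.
q_4 = 71 > 34, so the last convergent with denominator <= 34 is p_3/q_3 = 44/9.
The closest fraction with denominator <= 34 is either p_3/q_3 or the intermediate fraction (k*p_3 + p_2)/(k*q_3 + q_2) with the largest k >= 1 whose denominator stays <= 34; these approach x as k grows, and every other convergent or intermediate fraction in range is farther away.
Largest k: floor((34 - q_2)/q_3) = floor((34 - 8)/9) = 2.
That gives (2*44 + 39)/(2*9 + 8) = 127/26.
Compare the errors: |x - 44/9| = |347*9 - 44*71|/(71*9) = 1/639, and |x - 127/26| = |347*26 - 127*71|/(71*26) = 5/1846.
Cross-multiplying, 1*1846 = 1846 < 3195 = 5*639, so 1/639 is smaller: the convergent 44/9 is closer to x than 127/26.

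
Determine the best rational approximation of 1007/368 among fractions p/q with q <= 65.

52/19

Expand x = 1007/368 as a continued fraction with the Euclidean algorithm:
  1007 = 2*368 + 271, so a_0 = 2.
  368 = 1*271 + 97, so a_1 = 1.
  271 = 2*97 + 77, so a_2 = 2.
  97 = 1*77 + 20, so a_3 = 1.
  77 = 3*20 + 17, so a_4 = 3.
  20 = 1*17 + 3, so a_5 = 1.
  17 = 5*3 + 2, so a_6 = 5.
  3 = 1*2 + 1, so a_7 = 1.
  2 = 2*1 + 0, so a_8 = 2.
so x = [2; 1, 2, 1, 3, 1, 5, 1, 2].
Convergents (p_i = a_i*p_{i-1} + p_{i-2}, q_i = a_i*q_{i-1} + q_{i-2} with p_{-2}=0, p_{-1}=1, q_{-2}=1, q_{-1}=0), until the denominator exceeds 65:
  i=0: a_0=2, p_0 = 2*1 + 0 = 2, q_0 = 2*0 + 1 = 1.
  i=1: a_1=1, p_1 = 1*2 + 1 = 3, q_1 = 1*1 + 0 = 1.
  i=2: a_2=2, p_2 = 2*3 + 2 = 8, q_2 = 2*1 + 1 = 3.
  i=3: a_3=1, p_3 = 1*8 + 3 = 11, q_3 = 1*3 + 1 = 4.
  i=4: a_4=3, p_4 = 3*11 + 8 = 41, q_4 = 3*4 + 3 = 15.
  i=5: a_5=1, p_5 = 1*41 + 11 = 52, q_5 = 1*15 + 4 = 19.
  i=6: a_6=5, p_6 = 5*52 + 41 = 301, q_6 = 5*19 + 15 = 110.
q_6 = 110 > 65, so the last convergent with denominator <= 65 is p_5/q_5 = 52/19.
The closest fraction with denominator <= 65 is either p_5/q_5 or the intermediate fraction (k*p_5 + p_4)/(k*q_5 + q_4) with the largest k >= 1 whose denominator stays <= 65; these approach x as k grows, and every other convergent or intermediate fraction in range is farther away.
Largest k: floor((65 - q_4)/q_5) = floor((65 - 15)/19) = 2.
That gives (2*52 + 41)/(2*19 + 15) = 145/53.
Compare the errors: |x - 52/19| = |1007*19 - 52*368|/(368*19) = 3/6992, and |x - 145/53| = |1007*53 - 145*368|/(368*53) = 11/19504.
Cross-multiplying, 3*19504 = 58512 < 76912 = 11*6992, so 3/6992 is smaller: the convergent 52/19 is closer to x than 145/53.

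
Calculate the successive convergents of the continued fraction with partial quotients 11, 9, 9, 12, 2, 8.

11/1, 100/9, 911/82, 11032/993, 22975/2068, 194832/17537

Using the convergent recurrence p_i = a_i*p_{i-1} + p_{i-2}, q_i = a_i*q_{i-1} + q_{i-2} with p_{-2}=0, p_{-1}=1, q_{-2}=1, q_{-1}=0:
  i=0: a_0=11, p_0 = 11*1 + 0 = 11, q_0 = 11*0 + 1 = 1.
  i=1: a_1=9, p_1 = 9*11 + 1 = 100, q_1 = 9*1 + 0 = 9.
  i=2: a_2=9, p_2 = 9*100 + 11 = 911, q_2 = 9*9 + 1 = 82.
  i=3: a_3=12, p_3 = 12*911 + 100 = 11032, q_3 = 12*82 + 9 = 993.
  i=4: a_4=2, p_4 = 2*11032 + 911 = 22975, q_4 = 2*993 + 82 = 2068.
  i=5: a_5=8, p_5 = 8*22975 + 11032 = 194832, q_5 = 8*2068 + 993 = 17537.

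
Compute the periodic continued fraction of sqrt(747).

Write x_i = (sqrt(747) + m_i)/d_i with (m_0, d_0) = (0, 1). a_0 = floor(sqrt(747)) = 27, since 27^2 = 729 <= 747 < 784 = 28^2.
Iterate m_{i+1} = d_i*a_i - m_i, d_{i+1} = (747 - m_{i+1}^2)/d_i, a_{i+1} = floor((a_0 + m_{i+1})/d_{i+1}):
  m_1 = 1*27 - 0 = 27, d_1 = (747 - 27^2)/1 = 18/1 = 18, a_1 = floor((27 + 27)/18) = 3.
  m_2 = 18*3 - 27 = 27, d_2 = (747 - 27^2)/18 = 18/18 = 1, a_2 = floor((27 + 27)/1) = 54.
  m_3 = 1*54 - 27 = 27, d_3 = (747 - 27^2)/1 = 18/1 = 18: (m_3, d_3) = (m_1, d_1) = (27, 18), so from here the quotients repeat a_1, a_2; the period length is 2.
Hence the expansion of sqrt(747) is a_0 = 27 followed by the repeating block 3, 54 (period 2).

[27; (3, 54)]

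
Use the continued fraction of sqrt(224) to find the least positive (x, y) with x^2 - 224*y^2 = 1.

First expand sqrt(224) as a continued fraction. With x_i = (sqrt(224) + m_i)/d_i and (m_0, d_0) = (0, 1): a_0 = floor(sqrt(224)) = 14, since 14^2 = 196 <= 224 < 225 = 15^2.
Iterate m_{i+1} = d_i*a_i - m_i, d_{i+1} = (224 - m_{i+1}^2)/d_i, a_{i+1} = floor((a_0 + m_{i+1})/d_{i+1}):
  m_1 = 1*14 - 0 = 14, d_1 = (224 - 14^2)/1 = 28/1 = 28, a_1 = floor((14 + 14)/28) = 1.
  m_2 = 28*1 - 14 = 14, d_2 = (224 - 14^2)/28 = 28/28 = 1, a_2 = floor((14 + 14)/1) = 28.
  m_3 = 1*28 - 14 = 14, d_3 = (224 - 14^2)/1 = 28/1 = 28: (m_3, d_3) = (m_1, d_1) = (14, 28), so from here the quotients repeat a_1, a_2; the period length is 2.
So sqrt(224) = [14; (1, 28)] with period length k = 2.
k is even, so the fundamental solution of x^2 - 224y^2 = 1 is (p_{k-1}, q_{k-1}) = (p_1, q_1); compute convergents through index 1.
Convergents (p_i = a_i*p_{i-1} + p_{i-2}, q_i = a_i*q_{i-1} + q_{i-2} with p_{-2}=0, p_{-1}=1, q_{-2}=1, q_{-1}=0):
  i=0: a_0=14, p_0 = 14*1 + 0 = 14, q_0 = 14*0 + 1 = 1.
  i=1: a_1=1, p_1 = 1*14 + 1 = 15, q_1 = 1*1 + 0 = 1.
Check: 15^2 - 224*1^2 = 225 - 224 = 1, so (x, y) = (15, 1) solves the equation, and by the theorem it is the least positive solution.

(x, y) = (15, 1)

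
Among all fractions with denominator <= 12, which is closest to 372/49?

Expand x = 372/49 as a continued fraction with the Euclidean algorithm:
  372 = 7*49 + 29, so a_0 = 7.
  49 = 1*29 + 20, so a_1 = 1.
  29 = 1*20 + 9, so a_2 = 1.
  20 = 2*9 + 2, so a_3 = 2.
  9 = 4*2 + 1, so a_4 = 4.
  2 = 2*1 + 0, so a_5 = 2.
so x = [7; 1, 1, 2, 4, 2].
Convergents (p_i = a_i*p_{i-1} + p_{i-2}, q_i = a_i*q_{i-1} + q_{i-2} with p_{-2}=0, p_{-1}=1, q_{-2}=1, q_{-1}=0), until the denominator exceeds 12:
  i=0: a_0=7, p_0 = 7*1 + 0 = 7, q_0 = 7*0 + 1 = 1.
  i=1: a_1=1, p_1 = 1*7 + 1 = 8, q_1 = 1*1 + 0 = 1.
  i=2: a_2=1, p_2 = 1*8 + 7 = 15, q_2 = 1*1 + 1 = 2.
  i=3: a_3=2, p_3 = 2*15 + 8 = 38, q_3 = 2*2 + 1 = 5.
  i=4: a_4=4, p_4 = 4*38 + 15 = 167, q_4 = 4*5 + 2 = 22.
q_4 = 22 > 12, so the last convergent with denominator <= 12 is p_3/q_3 = 38/5.
The closest fraction with denominator <= 12 is either p_3/q_3 or the intermediate fraction (k*p_3 + p_2)/(k*q_3 + q_2) with the largest k >= 1 whose denominator stays <= 12; these approach x as k grows, and every other convergent or intermediate fraction in range is farther away.
Largest k: floor((12 - q_2)/q_3) = floor((12 - 2)/5) = 2.
That gives (2*38 + 15)/(2*5 + 2) = 91/12.
Compare the errors: |x - 38/5| = |372*5 - 38*49|/(49*5) = 2/245, and |x - 91/12| = |372*12 - 91*49|/(49*12) = 5/588.
Cross-multiplying, 2*588 = 1176 < 1225 = 5*245, so 2/245 is smaller: the convergent 38/5 is closer to x than 91/12.

38/5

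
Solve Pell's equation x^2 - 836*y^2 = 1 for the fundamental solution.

(x, y) = (46551, 1610)

First expand sqrt(836) as a continued fraction. With x_i = (sqrt(836) + m_i)/d_i and (m_0, d_0) = (0, 1): a_0 = floor(sqrt(836)) = 28, since 28^2 = 784 <= 836 < 841 = 29^2.
Iterate m_{i+1} = d_i*a_i - m_i, d_{i+1} = (836 - m_{i+1}^2)/d_i, a_{i+1} = floor((a_0 + m_{i+1})/d_{i+1}):
  m_1 = 1*28 - 0 = 28, d_1 = (836 - 28^2)/1 = 52/1 = 52, a_1 = floor((28 + 28)/52) = 1.
  m_2 = 52*1 - 28 = 24, d_2 = (836 - 24^2)/52 = 260/52 = 5, a_2 = floor((28 + 24)/5) = 10.
  m_3 = 5*10 - 24 = 26, d_3 = (836 - 26^2)/5 = 160/5 = 32, a_3 = floor((28 + 26)/32) = 1.
  m_4 = 32*1 - 26 = 6, d_4 = (836 - 6^2)/32 = 800/32 = 25, a_4 = floor((28 + 6)/25) = 1.
  m_5 = 25*1 - 6 = 19, d_5 = (836 - 19^2)/25 = 475/25 = 19, a_5 = floor((28 + 19)/19) = 2.
  m_6 = 19*2 - 19 = 19, d_6 = (836 - 19^2)/19 = 475/19 = 25, a_6 = floor((28 + 19)/25) = 1.
  m_7 = 25*1 - 19 = 6, d_7 = (836 - 6^2)/25 = 800/25 = 32, a_7 = floor((28 + 6)/32) = 1.
  m_8 = 32*1 - 6 = 26, d_8 = (836 - 26^2)/32 = 160/32 = 5, a_8 = floor((28 + 26)/5) = 10.
  m_9 = 5*10 - 26 = 24, d_9 = (836 - 24^2)/5 = 260/5 = 52, a_9 = floor((28 + 24)/52) = 1.
  m_10 = 52*1 - 24 = 28, d_10 = (836 - 28^2)/52 = 52/52 = 1, a_10 = floor((28 + 28)/1) = 56.
  m_11 = 1*56 - 28 = 28, d_11 = (836 - 28^2)/1 = 52/1 = 52: (m_11, d_11) = (m_1, d_1) = (28, 52), so from here the quotients repeat a_1, ..., a_10; the period length is 10.
So sqrt(836) = [28; (1, 10, 1, 1, 2, 1, 1, 10, 1, 56)] with period length k = 10.
k is even, so the fundamental solution of x^2 - 836y^2 = 1 is (p_{k-1}, q_{k-1}) = (p_9, q_9); compute convergents through index 9.
Convergents (p_i = a_i*p_{i-1} + p_{i-2}, q_i = a_i*q_{i-1} + q_{i-2} with p_{-2}=0, p_{-1}=1, q_{-2}=1, q_{-1}=0):
  i=0: a_0=28, p_0 = 28*1 + 0 = 28, q_0 = 28*0 + 1 = 1.
  i=1: a_1=1, p_1 = 1*28 + 1 = 29, q_1 = 1*1 + 0 = 1.
  i=2: a_2=10, p_2 = 10*29 + 28 = 318, q_2 = 10*1 + 1 = 11.
  i=3: a_3=1, p_3 = 1*318 + 29 = 347, q_3 = 1*11 + 1 = 12.
  i=4: a_4=1, p_4 = 1*347 + 318 = 665, q_4 = 1*12 + 11 = 23.
  i=5: a_5=2, p_5 = 2*665 + 347 = 1677, q_5 = 2*23 + 12 = 58.
  i=6: a_6=1, p_6 = 1*1677 + 665 = 2342, q_6 = 1*58 + 23 = 81.
  i=7: a_7=1, p_7 = 1*2342 + 1677 = 4019, q_7 = 1*81 + 58 = 139.
  i=8: a_8=10, p_8 = 10*4019 + 2342 = 42532, q_8 = 10*139 + 81 = 1471.
  i=9: a_9=1, p_9 = 1*42532 + 4019 = 46551, q_9 = 1*1471 + 139 = 1610.
Check: 46551^2 - 836*1610^2 = 2166995601 - 2166995600 = 1, so (x, y) = (46551, 1610) solves the equation, and by the theorem it is the least positive solution.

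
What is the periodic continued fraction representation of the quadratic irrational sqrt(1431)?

[37; (1, 4, 1, 4, 1, 74)]

Write x_i = (sqrt(1431) + m_i)/d_i with (m_0, d_0) = (0, 1). a_0 = floor(sqrt(1431)) = 37, since 37^2 = 1369 <= 1431 < 1444 = 38^2.
Iterate m_{i+1} = d_i*a_i - m_i, d_{i+1} = (1431 - m_{i+1}^2)/d_i, a_{i+1} = floor((a_0 + m_{i+1})/d_{i+1}):
  m_1 = 1*37 - 0 = 37, d_1 = (1431 - 37^2)/1 = 62/1 = 62, a_1 = floor((37 + 37)/62) = 1.
  m_2 = 62*1 - 37 = 25, d_2 = (1431 - 25^2)/62 = 806/62 = 13, a_2 = floor((37 + 25)/13) = 4.
  m_3 = 13*4 - 25 = 27, d_3 = (1431 - 27^2)/13 = 702/13 = 54, a_3 = floor((37 + 27)/54) = 1.
  m_4 = 54*1 - 27 = 27, d_4 = (1431 - 27^2)/54 = 702/54 = 13, a_4 = floor((37 + 27)/13) = 4.
  m_5 = 13*4 - 27 = 25, d_5 = (1431 - 25^2)/13 = 806/13 = 62, a_5 = floor((37 + 25)/62) = 1.
  m_6 = 62*1 - 25 = 37, d_6 = (1431 - 37^2)/62 = 62/62 = 1, a_6 = floor((37 + 37)/1) = 74.
  m_7 = 1*74 - 37 = 37, d_7 = (1431 - 37^2)/1 = 62/1 = 62: (m_7, d_7) = (m_1, d_1) = (37, 62), so from here the quotients repeat a_1, ..., a_6; the period length is 6.
Hence the expansion of sqrt(1431) is a_0 = 37 followed by the repeating block 1, 4, 1, 4, 1, 74 (period 6).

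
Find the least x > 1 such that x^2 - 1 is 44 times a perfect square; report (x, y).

(x, y) = (199, 30)

First expand sqrt(44) as a continued fraction. With x_i = (sqrt(44) + m_i)/d_i and (m_0, d_0) = (0, 1): a_0 = floor(sqrt(44)) = 6, since 6^2 = 36 <= 44 < 49 = 7^2.
Iterate m_{i+1} = d_i*a_i - m_i, d_{i+1} = (44 - m_{i+1}^2)/d_i, a_{i+1} = floor((a_0 + m_{i+1})/d_{i+1}):
  m_1 = 1*6 - 0 = 6, d_1 = (44 - 6^2)/1 = 8/1 = 8, a_1 = floor((6 + 6)/8) = 1.
  m_2 = 8*1 - 6 = 2, d_2 = (44 - 2^2)/8 = 40/8 = 5, a_2 = floor((6 + 2)/5) = 1.
  m_3 = 5*1 - 2 = 3, d_3 = (44 - 3^2)/5 = 35/5 = 7, a_3 = floor((6 + 3)/7) = 1.
  m_4 = 7*1 - 3 = 4, d_4 = (44 - 4^2)/7 = 28/7 = 4, a_4 = floor((6 + 4)/4) = 2.
  m_5 = 4*2 - 4 = 4, d_5 = (44 - 4^2)/4 = 28/4 = 7, a_5 = floor((6 + 4)/7) = 1.
  m_6 = 7*1 - 4 = 3, d_6 = (44 - 3^2)/7 = 35/7 = 5, a_6 = floor((6 + 3)/5) = 1.
  m_7 = 5*1 - 3 = 2, d_7 = (44 - 2^2)/5 = 40/5 = 8, a_7 = floor((6 + 2)/8) = 1.
  m_8 = 8*1 - 2 = 6, d_8 = (44 - 6^2)/8 = 8/8 = 1, a_8 = floor((6 + 6)/1) = 12.
  m_9 = 1*12 - 6 = 6, d_9 = (44 - 6^2)/1 = 8/1 = 8: (m_9, d_9) = (m_1, d_1) = (6, 8), so from here the quotients repeat a_1, ..., a_8; the period length is 8.
So sqrt(44) = [6; (1, 1, 1, 2, 1, 1, 1, 12)] with period length k = 8.
k is even, so the fundamental solution of x^2 - 44y^2 = 1 is (p_{k-1}, q_{k-1}) = (p_7, q_7); compute convergents through index 7.
Convergents (p_i = a_i*p_{i-1} + p_{i-2}, q_i = a_i*q_{i-1} + q_{i-2} with p_{-2}=0, p_{-1}=1, q_{-2}=1, q_{-1}=0):
  i=0: a_0=6, p_0 = 6*1 + 0 = 6, q_0 = 6*0 + 1 = 1.
  i=1: a_1=1, p_1 = 1*6 + 1 = 7, q_1 = 1*1 + 0 = 1.
  i=2: a_2=1, p_2 = 1*7 + 6 = 13, q_2 = 1*1 + 1 = 2.
  i=3: a_3=1, p_3 = 1*13 + 7 = 20, q_3 = 1*2 + 1 = 3.
  i=4: a_4=2, p_4 = 2*20 + 13 = 53, q_4 = 2*3 + 2 = 8.
  i=5: a_5=1, p_5 = 1*53 + 20 = 73, q_5 = 1*8 + 3 = 11.
  i=6: a_6=1, p_6 = 1*73 + 53 = 126, q_6 = 1*11 + 8 = 19.
  i=7: a_7=1, p_7 = 1*126 + 73 = 199, q_7 = 1*19 + 11 = 30.
Check: 199^2 - 44*30^2 = 39601 - 39600 = 1, so (x, y) = (199, 30) solves the equation, and by the theorem it is the least positive solution.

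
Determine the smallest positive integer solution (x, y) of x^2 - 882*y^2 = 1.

First expand sqrt(882) as a continued fraction. With x_i = (sqrt(882) + m_i)/d_i and (m_0, d_0) = (0, 1): a_0 = floor(sqrt(882)) = 29, since 29^2 = 841 <= 882 < 900 = 30^2.
Iterate m_{i+1} = d_i*a_i - m_i, d_{i+1} = (882 - m_{i+1}^2)/d_i, a_{i+1} = floor((a_0 + m_{i+1})/d_{i+1}):
  m_1 = 1*29 - 0 = 29, d_1 = (882 - 29^2)/1 = 41/1 = 41, a_1 = floor((29 + 29)/41) = 1.
  m_2 = 41*1 - 29 = 12, d_2 = (882 - 12^2)/41 = 738/41 = 18, a_2 = floor((29 + 12)/18) = 2.
  m_3 = 18*2 - 12 = 24, d_3 = (882 - 24^2)/18 = 306/18 = 17, a_3 = floor((29 + 24)/17) = 3.
  m_4 = 17*3 - 24 = 27, d_4 = (882 - 27^2)/17 = 153/17 = 9, a_4 = floor((29 + 27)/9) = 6.
  m_5 = 9*6 - 27 = 27, d_5 = (882 - 27^2)/9 = 153/9 = 17, a_5 = floor((29 + 27)/17) = 3.
  m_6 = 17*3 - 27 = 24, d_6 = (882 - 24^2)/17 = 306/17 = 18, a_6 = floor((29 + 24)/18) = 2.
  m_7 = 18*2 - 24 = 12, d_7 = (882 - 12^2)/18 = 738/18 = 41, a_7 = floor((29 + 12)/41) = 1.
  m_8 = 41*1 - 12 = 29, d_8 = (882 - 29^2)/41 = 41/41 = 1, a_8 = floor((29 + 29)/1) = 58.
  m_9 = 1*58 - 29 = 29, d_9 = (882 - 29^2)/1 = 41/1 = 41: (m_9, d_9) = (m_1, d_1) = (29, 41), so from here the quotients repeat a_1, ..., a_8; the period length is 8.
So sqrt(882) = [29; (1, 2, 3, 6, 3, 2, 1, 58)] with period length k = 8.
k is even, so the fundamental solution of x^2 - 882y^2 = 1 is (p_{k-1}, q_{k-1}) = (p_7, q_7); compute convergents through index 7.
Convergents (p_i = a_i*p_{i-1} + p_{i-2}, q_i = a_i*q_{i-1} + q_{i-2} with p_{-2}=0, p_{-1}=1, q_{-2}=1, q_{-1}=0):
  i=0: a_0=29, p_0 = 29*1 + 0 = 29, q_0 = 29*0 + 1 = 1.
  i=1: a_1=1, p_1 = 1*29 + 1 = 30, q_1 = 1*1 + 0 = 1.
  i=2: a_2=2, p_2 = 2*30 + 29 = 89, q_2 = 2*1 + 1 = 3.
  i=3: a_3=3, p_3 = 3*89 + 30 = 297, q_3 = 3*3 + 1 = 10.
  i=4: a_4=6, p_4 = 6*297 + 89 = 1871, q_4 = 6*10 + 3 = 63.
  i=5: a_5=3, p_5 = 3*1871 + 297 = 5910, q_5 = 3*63 + 10 = 199.
  i=6: a_6=2, p_6 = 2*5910 + 1871 = 13691, q_6 = 2*199 + 63 = 461.
  i=7: a_7=1, p_7 = 1*13691 + 5910 = 19601, q_7 = 1*461 + 199 = 660.
Check: 19601^2 - 882*660^2 = 384199201 - 384199200 = 1, so (x, y) = (19601, 660) solves the equation, and by the theorem it is the least positive solution.

(x, y) = (19601, 660)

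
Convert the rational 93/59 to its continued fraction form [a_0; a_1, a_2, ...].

Run the Euclidean algorithm on 93 and 59; the successive quotients are the partial quotients a_0, a_1, ... (each step inverts the fractional part left over by the previous one):
  93 = 1*59 + 34, so a_0 = 1.
  59 = 1*34 + 25, so a_1 = 1.
  34 = 1*25 + 9, so a_2 = 1.
  25 = 2*9 + 7, so a_3 = 2.
  9 = 1*7 + 2, so a_4 = 1.
  7 = 3*2 + 1, so a_5 = 3.
  2 = 2*1 + 0, so a_6 = 2.
The remainder reaches 0 after 7 divisions, so the expansion has 7 partial quotients, read off in order.

[1; 1, 1, 2, 1, 3, 2]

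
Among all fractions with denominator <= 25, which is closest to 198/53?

Expand x = 198/53 as a continued fraction with the Euclidean algorithm:
  198 = 3*53 + 39, so a_0 = 3.
  53 = 1*39 + 14, so a_1 = 1.
  39 = 2*14 + 11, so a_2 = 2.
  14 = 1*11 + 3, so a_3 = 1.
  11 = 3*3 + 2, so a_4 = 3.
  3 = 1*2 + 1, so a_5 = 1.
  2 = 2*1 + 0, so a_6 = 2.
so x = [3; 1, 2, 1, 3, 1, 2].
Convergents (p_i = a_i*p_{i-1} + p_{i-2}, q_i = a_i*q_{i-1} + q_{i-2} with p_{-2}=0, p_{-1}=1, q_{-2}=1, q_{-1}=0), until the denominator exceeds 25:
  i=0: a_0=3, p_0 = 3*1 + 0 = 3, q_0 = 3*0 + 1 = 1.
  i=1: a_1=1, p_1 = 1*3 + 1 = 4, q_1 = 1*1 + 0 = 1.
  i=2: a_2=2, p_2 = 2*4 + 3 = 11, q_2 = 2*1 + 1 = 3.
  i=3: a_3=1, p_3 = 1*11 + 4 = 15, q_3 = 1*3 + 1 = 4.
  i=4: a_4=3, p_4 = 3*15 + 11 = 56, q_4 = 3*4 + 3 = 15.
  i=5: a_5=1, p_5 = 1*56 + 15 = 71, q_5 = 1*15 + 4 = 19.
  i=6: a_6=2, p_6 = 2*71 + 56 = 198, q_6 = 2*19 + 15 = 53.
q_6 = 53 > 25, so the last convergent with denominator <= 25 is p_5/q_5 = 71/19.
The closest fraction with denominator <= 25 is either p_5/q_5 or the intermediate fraction (k*p_5 + p_4)/(k*q_5 + q_4) with the largest k >= 1 whose denominator stays <= 25; these approach x as k grows, and every other convergent or intermediate fraction in range is farther away.
Largest k: floor((25 - q_4)/q_5) = floor((25 - 15)/19) = 0.
Since k = 0, no intermediate fraction beyond p_5/q_5 has denominator <= 25, so the convergent 71/19 is the closest (its error is |198*19 - 71*53|/(53*19) = 1/1007).

71/19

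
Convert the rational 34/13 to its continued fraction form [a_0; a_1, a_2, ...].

Run the Euclidean algorithm on 34 and 13; the successive quotients are the partial quotients a_0, a_1, ... (each step inverts the fractional part left over by the previous one):
  34 = 2*13 + 8, so a_0 = 2.
  13 = 1*8 + 5, so a_1 = 1.
  8 = 1*5 + 3, so a_2 = 1.
  5 = 1*3 + 2, so a_3 = 1.
  3 = 1*2 + 1, so a_4 = 1.
  2 = 2*1 + 0, so a_5 = 2.
The remainder reaches 0 after 6 divisions, so the expansion has 6 partial quotients, read off in order.

[2; 1, 1, 1, 1, 2]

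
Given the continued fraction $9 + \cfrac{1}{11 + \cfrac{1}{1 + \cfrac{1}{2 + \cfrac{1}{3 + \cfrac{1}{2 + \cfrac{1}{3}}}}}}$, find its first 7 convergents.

Using the convergent recurrence p_i = a_i*p_{i-1} + p_{i-2}, q_i = a_i*q_{i-1} + q_{i-2} with p_{-2}=0, p_{-1}=1, q_{-2}=1, q_{-1}=0:
  i=0: a_0=9, p_0 = 9*1 + 0 = 9, q_0 = 9*0 + 1 = 1.
  i=1: a_1=11, p_1 = 11*9 + 1 = 100, q_1 = 11*1 + 0 = 11.
  i=2: a_2=1, p_2 = 1*100 + 9 = 109, q_2 = 1*11 + 1 = 12.
  i=3: a_3=2, p_3 = 2*109 + 100 = 318, q_3 = 2*12 + 11 = 35.
  i=4: a_4=3, p_4 = 3*318 + 109 = 1063, q_4 = 3*35 + 12 = 117.
  i=5: a_5=2, p_5 = 2*1063 + 318 = 2444, q_5 = 2*117 + 35 = 269.
  i=6: a_6=3, p_6 = 3*2444 + 1063 = 8395, q_6 = 3*269 + 117 = 924.

9/1, 100/11, 109/12, 318/35, 1063/117, 2444/269, 8395/924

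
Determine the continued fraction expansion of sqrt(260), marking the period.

Write x_i = (sqrt(260) + m_i)/d_i with (m_0, d_0) = (0, 1). a_0 = floor(sqrt(260)) = 16, since 16^2 = 256 <= 260 < 289 = 17^2.
Iterate m_{i+1} = d_i*a_i - m_i, d_{i+1} = (260 - m_{i+1}^2)/d_i, a_{i+1} = floor((a_0 + m_{i+1})/d_{i+1}):
  m_1 = 1*16 - 0 = 16, d_1 = (260 - 16^2)/1 = 4/1 = 4, a_1 = floor((16 + 16)/4) = 8.
  m_2 = 4*8 - 16 = 16, d_2 = (260 - 16^2)/4 = 4/4 = 1, a_2 = floor((16 + 16)/1) = 32.
  m_3 = 1*32 - 16 = 16, d_3 = (260 - 16^2)/1 = 4/1 = 4: (m_3, d_3) = (m_1, d_1) = (16, 4), so from here the quotients repeat a_1, a_2; the period length is 2.
Hence the expansion of sqrt(260) is a_0 = 16 followed by the repeating block 8, 32 (period 2).

[16; (8, 32)]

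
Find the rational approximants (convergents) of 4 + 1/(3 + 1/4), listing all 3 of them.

Using the convergent recurrence p_i = a_i*p_{i-1} + p_{i-2}, q_i = a_i*q_{i-1} + q_{i-2} with p_{-2}=0, p_{-1}=1, q_{-2}=1, q_{-1}=0:
  i=0: a_0=4, p_0 = 4*1 + 0 = 4, q_0 = 4*0 + 1 = 1.
  i=1: a_1=3, p_1 = 3*4 + 1 = 13, q_1 = 3*1 + 0 = 3.
  i=2: a_2=4, p_2 = 4*13 + 4 = 56, q_2 = 4*3 + 1 = 13.

4/1, 13/3, 56/13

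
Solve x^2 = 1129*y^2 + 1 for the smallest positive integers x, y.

First expand sqrt(1129) as a continued fraction. With x_i = (sqrt(1129) + m_i)/d_i and (m_0, d_0) = (0, 1): a_0 = floor(sqrt(1129)) = 33, since 33^2 = 1089 <= 1129 < 1156 = 34^2.
Iterate m_{i+1} = d_i*a_i - m_i, d_{i+1} = (1129 - m_{i+1}^2)/d_i, a_{i+1} = floor((a_0 + m_{i+1})/d_{i+1}):
  m_1 = 1*33 - 0 = 33, d_1 = (1129 - 33^2)/1 = 40/1 = 40, a_1 = floor((33 + 33)/40) = 1.
  m_2 = 40*1 - 33 = 7, d_2 = (1129 - 7^2)/40 = 1080/40 = 27, a_2 = floor((33 + 7)/27) = 1.
  m_3 = 27*1 - 7 = 20, d_3 = (1129 - 20^2)/27 = 729/27 = 27, a_3 = floor((33 + 20)/27) = 1.
  m_4 = 27*1 - 20 = 7, d_4 = (1129 - 7^2)/27 = 1080/27 = 40, a_4 = floor((33 + 7)/40) = 1.
  m_5 = 40*1 - 7 = 33, d_5 = (1129 - 33^2)/40 = 40/40 = 1, a_5 = floor((33 + 33)/1) = 66.
  m_6 = 1*66 - 33 = 33, d_6 = (1129 - 33^2)/1 = 40/1 = 40: (m_6, d_6) = (m_1, d_1) = (33, 40), so from here the quotients repeat a_1, ..., a_5; the period length is 5.
So sqrt(1129) = [33; (1, 1, 1, 1, 66)] with period length k = 5.
k is odd, so (p_{k-1}, q_{k-1}) only solves x^2 - 1129y^2 = -1 and the fundamental solution of x^2 - 1129y^2 = 1 is (p_{2k-1}, q_{2k-1}) = (p_9, q_9); compute convergents through index 9, running through the period twice.
Convergents (p_i = a_i*p_{i-1} + p_{i-2}, q_i = a_i*q_{i-1} + q_{i-2} with p_{-2}=0, p_{-1}=1, q_{-2}=1, q_{-1}=0):
  i=0: a_0=33, p_0 = 33*1 + 0 = 33, q_0 = 33*0 + 1 = 1.
  i=1: a_1=1, p_1 = 1*33 + 1 = 34, q_1 = 1*1 + 0 = 1.
  i=2: a_2=1, p_2 = 1*34 + 33 = 67, q_2 = 1*1 + 1 = 2.
  i=3: a_3=1, p_3 = 1*67 + 34 = 101, q_3 = 1*2 + 1 = 3.
  i=4: a_4=1, p_4 = 1*101 + 67 = 168, q_4 = 1*3 + 2 = 5.
  i=5: a_5=66, p_5 = 66*168 + 101 = 11189, q_5 = 66*5 + 3 = 333.
  i=6: a_6=1, p_6 = 1*11189 + 168 = 11357, q_6 = 1*333 + 5 = 338.
  i=7: a_7=1, p_7 = 1*11357 + 11189 = 22546, q_7 = 1*338 + 333 = 671.
  i=8: a_8=1, p_8 = 1*22546 + 11357 = 33903, q_8 = 1*671 + 338 = 1009.
  i=9: a_9=1, p_9 = 1*33903 + 22546 = 56449, q_9 = 1*1009 + 671 = 1680.
Indeed p_4^2 - 1129*q_4^2 = 28224 - 28225 = -1, not +1.
Check: 56449^2 - 1129*1680^2 = 3186489601 - 3186489600 = 1, so (x, y) = (56449, 1680) solves the equation, and by the theorem it is the least positive solution.

(x, y) = (56449, 1680)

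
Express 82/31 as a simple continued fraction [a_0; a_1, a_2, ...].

[2; 1, 1, 1, 4, 2]

Run the Euclidean algorithm on 82 and 31; the successive quotients are the partial quotients a_0, a_1, ... (each step inverts the fractional part left over by the previous one):
  82 = 2*31 + 20, so a_0 = 2.
  31 = 1*20 + 11, so a_1 = 1.
  20 = 1*11 + 9, so a_2 = 1.
  11 = 1*9 + 2, so a_3 = 1.
  9 = 4*2 + 1, so a_4 = 4.
  2 = 2*1 + 0, so a_5 = 2.
The remainder reaches 0 after 6 divisions, so the expansion has 6 partial quotients, read off in order.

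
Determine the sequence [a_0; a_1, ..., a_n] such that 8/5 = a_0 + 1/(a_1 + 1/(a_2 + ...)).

[1; 1, 1, 2]

Run the Euclidean algorithm on 8 and 5; the successive quotients are the partial quotients a_0, a_1, ... (each step inverts the fractional part left over by the previous one):
  8 = 1*5 + 3, so a_0 = 1.
  5 = 1*3 + 2, so a_1 = 1.
  3 = 1*2 + 1, so a_2 = 1.
  2 = 2*1 + 0, so a_3 = 2.
The remainder reaches 0 after 4 divisions, so the expansion has 4 partial quotients, read off in order.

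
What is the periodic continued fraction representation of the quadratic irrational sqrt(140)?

[11; (1, 4, 1, 22)]

Write x_i = (sqrt(140) + m_i)/d_i with (m_0, d_0) = (0, 1). a_0 = floor(sqrt(140)) = 11, since 11^2 = 121 <= 140 < 144 = 12^2.
Iterate m_{i+1} = d_i*a_i - m_i, d_{i+1} = (140 - m_{i+1}^2)/d_i, a_{i+1} = floor((a_0 + m_{i+1})/d_{i+1}):
  m_1 = 1*11 - 0 = 11, d_1 = (140 - 11^2)/1 = 19/1 = 19, a_1 = floor((11 + 11)/19) = 1.
  m_2 = 19*1 - 11 = 8, d_2 = (140 - 8^2)/19 = 76/19 = 4, a_2 = floor((11 + 8)/4) = 4.
  m_3 = 4*4 - 8 = 8, d_3 = (140 - 8^2)/4 = 76/4 = 19, a_3 = floor((11 + 8)/19) = 1.
  m_4 = 19*1 - 8 = 11, d_4 = (140 - 11^2)/19 = 19/19 = 1, a_4 = floor((11 + 11)/1) = 22.
  m_5 = 1*22 - 11 = 11, d_5 = (140 - 11^2)/1 = 19/1 = 19: (m_5, d_5) = (m_1, d_1) = (11, 19), so from here the quotients repeat a_1, ..., a_4; the period length is 4.
Hence the expansion of sqrt(140) is a_0 = 11 followed by the repeating block 1, 4, 1, 22 (period 4).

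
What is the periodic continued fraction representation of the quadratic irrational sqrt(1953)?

Write x_i = (sqrt(1953) + m_i)/d_i with (m_0, d_0) = (0, 1). a_0 = floor(sqrt(1953)) = 44, since 44^2 = 1936 <= 1953 < 2025 = 45^2.
Iterate m_{i+1} = d_i*a_i - m_i, d_{i+1} = (1953 - m_{i+1}^2)/d_i, a_{i+1} = floor((a_0 + m_{i+1})/d_{i+1}):
  m_1 = 1*44 - 0 = 44, d_1 = (1953 - 44^2)/1 = 17/1 = 17, a_1 = floor((44 + 44)/17) = 5.
  m_2 = 17*5 - 44 = 41, d_2 = (1953 - 41^2)/17 = 272/17 = 16, a_2 = floor((44 + 41)/16) = 5.
  m_3 = 16*5 - 41 = 39, d_3 = (1953 - 39^2)/16 = 432/16 = 27, a_3 = floor((44 + 39)/27) = 3.
  m_4 = 27*3 - 39 = 42, d_4 = (1953 - 42^2)/27 = 189/27 = 7, a_4 = floor((44 + 42)/7) = 12.
  m_5 = 7*12 - 42 = 42, d_5 = (1953 - 42^2)/7 = 189/7 = 27, a_5 = floor((44 + 42)/27) = 3.
  m_6 = 27*3 - 42 = 39, d_6 = (1953 - 39^2)/27 = 432/27 = 16, a_6 = floor((44 + 39)/16) = 5.
  m_7 = 16*5 - 39 = 41, d_7 = (1953 - 41^2)/16 = 272/16 = 17, a_7 = floor((44 + 41)/17) = 5.
  m_8 = 17*5 - 41 = 44, d_8 = (1953 - 44^2)/17 = 17/17 = 1, a_8 = floor((44 + 44)/1) = 88.
  m_9 = 1*88 - 44 = 44, d_9 = (1953 - 44^2)/1 = 17/1 = 17: (m_9, d_9) = (m_1, d_1) = (44, 17), so from here the quotients repeat a_1, ..., a_8; the period length is 8.
Hence the expansion of sqrt(1953) is a_0 = 44 followed by the repeating block 5, 5, 3, 12, 3, 5, 5, 88 (period 8).

[44; (5, 5, 3, 12, 3, 5, 5, 88)]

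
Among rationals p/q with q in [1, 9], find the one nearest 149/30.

5/1

Expand x = 149/30 as a continued fraction with the Euclidean algorithm:
  149 = 4*30 + 29, so a_0 = 4.
  30 = 1*29 + 1, so a_1 = 1.
  29 = 29*1 + 0, so a_2 = 29.
so x = [4; 1, 29].
Convergents (p_i = a_i*p_{i-1} + p_{i-2}, q_i = a_i*q_{i-1} + q_{i-2} with p_{-2}=0, p_{-1}=1, q_{-2}=1, q_{-1}=0), until the denominator exceeds 9:
  i=0: a_0=4, p_0 = 4*1 + 0 = 4, q_0 = 4*0 + 1 = 1.
  i=1: a_1=1, p_1 = 1*4 + 1 = 5, q_1 = 1*1 + 0 = 1.
  i=2: a_2=29, p_2 = 29*5 + 4 = 149, q_2 = 29*1 + 1 = 30.
q_2 = 30 > 9, so the last convergent with denominator <= 9 is p_1/q_1 = 5/1.
The closest fraction with denominator <= 9 is either p_1/q_1 or the intermediate fraction (k*p_1 + p_0)/(k*q_1 + q_0) with the largest k >= 1 whose denominator stays <= 9; these approach x as k grows, and every other convergent or intermediate fraction in range is farther away.
Largest k: floor((9 - q_0)/q_1) = floor((9 - 1)/1) = 8.
That gives (8*5 + 4)/(8*1 + 1) = 44/9.
Compare the errors: |x - 5/1| = |149*1 - 5*30|/(30*1) = 1/30, and |x - 44/9| = |149*9 - 44*30|/(30*9) = 21/270.
Cross-multiplying, 1*270 = 270 < 630 = 21*30, so 1/30 is smaller: the convergent 5/1 is closer to x than 44/9.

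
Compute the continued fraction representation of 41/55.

[0; 1, 2, 1, 13]

Run the Euclidean algorithm on 41 and 55; the successive quotients are the partial quotients a_0, a_1, ... (each step inverts the fractional part left over by the previous one):
  41 = 0*55 + 41, so a_0 = 0.
  55 = 1*41 + 14, so a_1 = 1.
  41 = 2*14 + 13, so a_2 = 2.
  14 = 1*13 + 1, so a_3 = 1.
  13 = 13*1 + 0, so a_4 = 13.
The remainder reaches 0 after 5 divisions, so the expansion has 5 partial quotients, read off in order.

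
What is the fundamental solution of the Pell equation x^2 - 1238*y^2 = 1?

First expand sqrt(1238) as a continued fraction. With x_i = (sqrt(1238) + m_i)/d_i and (m_0, d_0) = (0, 1): a_0 = floor(sqrt(1238)) = 35, since 35^2 = 1225 <= 1238 < 1296 = 36^2.
Iterate m_{i+1} = d_i*a_i - m_i, d_{i+1} = (1238 - m_{i+1}^2)/d_i, a_{i+1} = floor((a_0 + m_{i+1})/d_{i+1}):
  m_1 = 1*35 - 0 = 35, d_1 = (1238 - 35^2)/1 = 13/1 = 13, a_1 = floor((35 + 35)/13) = 5.
  m_2 = 13*5 - 35 = 30, d_2 = (1238 - 30^2)/13 = 338/13 = 26, a_2 = floor((35 + 30)/26) = 2.
  m_3 = 26*2 - 30 = 22, d_3 = (1238 - 22^2)/26 = 754/26 = 29, a_3 = floor((35 + 22)/29) = 1.
  m_4 = 29*1 - 22 = 7, d_4 = (1238 - 7^2)/29 = 1189/29 = 41, a_4 = floor((35 + 7)/41) = 1.
  m_5 = 41*1 - 7 = 34, d_5 = (1238 - 34^2)/41 = 82/41 = 2, a_5 = floor((35 + 34)/2) = 34.
  m_6 = 2*34 - 34 = 34, d_6 = (1238 - 34^2)/2 = 82/2 = 41, a_6 = floor((35 + 34)/41) = 1.
  m_7 = 41*1 - 34 = 7, d_7 = (1238 - 7^2)/41 = 1189/41 = 29, a_7 = floor((35 + 7)/29) = 1.
  m_8 = 29*1 - 7 = 22, d_8 = (1238 - 22^2)/29 = 754/29 = 26, a_8 = floor((35 + 22)/26) = 2.
  m_9 = 26*2 - 22 = 30, d_9 = (1238 - 30^2)/26 = 338/26 = 13, a_9 = floor((35 + 30)/13) = 5.
  m_10 = 13*5 - 30 = 35, d_10 = (1238 - 35^2)/13 = 13/13 = 1, a_10 = floor((35 + 35)/1) = 70.
  m_11 = 1*70 - 35 = 35, d_11 = (1238 - 35^2)/1 = 13/1 = 13: (m_11, d_11) = (m_1, d_1) = (35, 13), so from here the quotients repeat a_1, ..., a_10; the period length is 10.
So sqrt(1238) = [35; (5, 2, 1, 1, 34, 1, 1, 2, 5, 70)] with period length k = 10.
k is even, so the fundamental solution of x^2 - 1238y^2 = 1 is (p_{k-1}, q_{k-1}) = (p_9, q_9); compute convergents through index 9.
Convergents (p_i = a_i*p_{i-1} + p_{i-2}, q_i = a_i*q_{i-1} + q_{i-2} with p_{-2}=0, p_{-1}=1, q_{-2}=1, q_{-1}=0):
  i=0: a_0=35, p_0 = 35*1 + 0 = 35, q_0 = 35*0 + 1 = 1.
  i=1: a_1=5, p_1 = 5*35 + 1 = 176, q_1 = 5*1 + 0 = 5.
  i=2: a_2=2, p_2 = 2*176 + 35 = 387, q_2 = 2*5 + 1 = 11.
  i=3: a_3=1, p_3 = 1*387 + 176 = 563, q_3 = 1*11 + 5 = 16.
  i=4: a_4=1, p_4 = 1*563 + 387 = 950, q_4 = 1*16 + 11 = 27.
  i=5: a_5=34, p_5 = 34*950 + 563 = 32863, q_5 = 34*27 + 16 = 934.
  i=6: a_6=1, p_6 = 1*32863 + 950 = 33813, q_6 = 1*934 + 27 = 961.
  i=7: a_7=1, p_7 = 1*33813 + 32863 = 66676, q_7 = 1*961 + 934 = 1895.
  i=8: a_8=2, p_8 = 2*66676 + 33813 = 167165, q_8 = 2*1895 + 961 = 4751.
  i=9: a_9=5, p_9 = 5*167165 + 66676 = 902501, q_9 = 5*4751 + 1895 = 25650.
Check: 902501^2 - 1238*25650^2 = 814508055001 - 814508055000 = 1, so (x, y) = (902501, 25650) solves the equation, and by the theorem it is the least positive solution.

(x, y) = (902501, 25650)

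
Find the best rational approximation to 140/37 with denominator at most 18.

Expand x = 140/37 as a continued fraction with the Euclidean algorithm:
  140 = 3*37 + 29, so a_0 = 3.
  37 = 1*29 + 8, so a_1 = 1.
  29 = 3*8 + 5, so a_2 = 3.
  8 = 1*5 + 3, so a_3 = 1.
  5 = 1*3 + 2, so a_4 = 1.
  3 = 1*2 + 1, so a_5 = 1.
  2 = 2*1 + 0, so a_6 = 2.
so x = [3; 1, 3, 1, 1, 1, 2].
Convergents (p_i = a_i*p_{i-1} + p_{i-2}, q_i = a_i*q_{i-1} + q_{i-2} with p_{-2}=0, p_{-1}=1, q_{-2}=1, q_{-1}=0), until the denominator exceeds 18:
  i=0: a_0=3, p_0 = 3*1 + 0 = 3, q_0 = 3*0 + 1 = 1.
  i=1: a_1=1, p_1 = 1*3 + 1 = 4, q_1 = 1*1 + 0 = 1.
  i=2: a_2=3, p_2 = 3*4 + 3 = 15, q_2 = 3*1 + 1 = 4.
  i=3: a_3=1, p_3 = 1*15 + 4 = 19, q_3 = 1*4 + 1 = 5.
  i=4: a_4=1, p_4 = 1*19 + 15 = 34, q_4 = 1*5 + 4 = 9.
  i=5: a_5=1, p_5 = 1*34 + 19 = 53, q_5 = 1*9 + 5 = 14.
  i=6: a_6=2, p_6 = 2*53 + 34 = 140, q_6 = 2*14 + 9 = 37.
q_6 = 37 > 18, so the last convergent with denominator <= 18 is p_5/q_5 = 53/14.
The closest fraction with denominator <= 18 is either p_5/q_5 or the intermediate fraction (k*p_5 + p_4)/(k*q_5 + q_4) with the largest k >= 1 whose denominator stays <= 18; these approach x as k grows, and every other convergent or intermediate fraction in range is farther away.
Largest k: floor((18 - q_4)/q_5) = floor((18 - 9)/14) = 0.
Since k = 0, no intermediate fraction beyond p_5/q_5 has denominator <= 18, so the convergent 53/14 is the closest (its error is |140*14 - 53*37|/(37*14) = 1/518).

53/14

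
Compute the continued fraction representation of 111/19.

Run the Euclidean algorithm on 111 and 19; the successive quotients are the partial quotients a_0, a_1, ... (each step inverts the fractional part left over by the previous one):
  111 = 5*19 + 16, so a_0 = 5.
  19 = 1*16 + 3, so a_1 = 1.
  16 = 5*3 + 1, so a_2 = 5.
  3 = 3*1 + 0, so a_3 = 3.
The remainder reaches 0 after 4 divisions, so the expansion has 4 partial quotients, read off in order.

[5; 1, 5, 3]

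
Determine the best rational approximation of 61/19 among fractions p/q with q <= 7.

Expand x = 61/19 as a continued fraction with the Euclidean algorithm:
  61 = 3*19 + 4, so a_0 = 3.
  19 = 4*4 + 3, so a_1 = 4.
  4 = 1*3 + 1, so a_2 = 1.
  3 = 3*1 + 0, so a_3 = 3.
so x = [3; 4, 1, 3].
Convergents (p_i = a_i*p_{i-1} + p_{i-2}, q_i = a_i*q_{i-1} + q_{i-2} with p_{-2}=0, p_{-1}=1, q_{-2}=1, q_{-1}=0), until the denominator exceeds 7:
  i=0: a_0=3, p_0 = 3*1 + 0 = 3, q_0 = 3*0 + 1 = 1.
  i=1: a_1=4, p_1 = 4*3 + 1 = 13, q_1 = 4*1 + 0 = 4.
  i=2: a_2=1, p_2 = 1*13 + 3 = 16, q_2 = 1*4 + 1 = 5.
  i=3: a_3=3, p_3 = 3*16 + 13 = 61, q_3 = 3*5 + 4 = 19.
q_3 = 19 > 7, so the last convergent with denominator <= 7 is p_2/q_2 = 16/5.
The closest fraction with denominator <= 7 is either p_2/q_2 or the intermediate fraction (k*p_2 + p_1)/(k*q_2 + q_1) with the largest k >= 1 whose denominator stays <= 7; these approach x as k grows, and every other convergent or intermediate fraction in range is farther away.
Largest k: floor((7 - q_1)/q_2) = floor((7 - 4)/5) = 0.
Since k = 0, no intermediate fraction beyond p_2/q_2 has denominator <= 7, so the convergent 16/5 is the closest (its error is |61*5 - 16*19|/(19*5) = 1/95).

16/5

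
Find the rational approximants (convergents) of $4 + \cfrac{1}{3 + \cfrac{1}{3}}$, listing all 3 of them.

4/1, 13/3, 43/10

Using the convergent recurrence p_i = a_i*p_{i-1} + p_{i-2}, q_i = a_i*q_{i-1} + q_{i-2} with p_{-2}=0, p_{-1}=1, q_{-2}=1, q_{-1}=0:
  i=0: a_0=4, p_0 = 4*1 + 0 = 4, q_0 = 4*0 + 1 = 1.
  i=1: a_1=3, p_1 = 3*4 + 1 = 13, q_1 = 3*1 + 0 = 3.
  i=2: a_2=3, p_2 = 3*13 + 4 = 43, q_2 = 3*3 + 1 = 10.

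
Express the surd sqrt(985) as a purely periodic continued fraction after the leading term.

[31; (2, 1, 1, 2, 62)]

Write x_i = (sqrt(985) + m_i)/d_i with (m_0, d_0) = (0, 1). a_0 = floor(sqrt(985)) = 31, since 31^2 = 961 <= 985 < 1024 = 32^2.
Iterate m_{i+1} = d_i*a_i - m_i, d_{i+1} = (985 - m_{i+1}^2)/d_i, a_{i+1} = floor((a_0 + m_{i+1})/d_{i+1}):
  m_1 = 1*31 - 0 = 31, d_1 = (985 - 31^2)/1 = 24/1 = 24, a_1 = floor((31 + 31)/24) = 2.
  m_2 = 24*2 - 31 = 17, d_2 = (985 - 17^2)/24 = 696/24 = 29, a_2 = floor((31 + 17)/29) = 1.
  m_3 = 29*1 - 17 = 12, d_3 = (985 - 12^2)/29 = 841/29 = 29, a_3 = floor((31 + 12)/29) = 1.
  m_4 = 29*1 - 12 = 17, d_4 = (985 - 17^2)/29 = 696/29 = 24, a_4 = floor((31 + 17)/24) = 2.
  m_5 = 24*2 - 17 = 31, d_5 = (985 - 31^2)/24 = 24/24 = 1, a_5 = floor((31 + 31)/1) = 62.
  m_6 = 1*62 - 31 = 31, d_6 = (985 - 31^2)/1 = 24/1 = 24: (m_6, d_6) = (m_1, d_1) = (31, 24), so from here the quotients repeat a_1, ..., a_5; the period length is 5.
Hence the expansion of sqrt(985) is a_0 = 31 followed by the repeating block 2, 1, 1, 2, 62 (period 5).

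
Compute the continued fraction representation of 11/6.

Run the Euclidean algorithm on 11 and 6; the successive quotients are the partial quotients a_0, a_1, ... (each step inverts the fractional part left over by the previous one):
  11 = 1*6 + 5, so a_0 = 1.
  6 = 1*5 + 1, so a_1 = 1.
  5 = 5*1 + 0, so a_2 = 5.
The remainder reaches 0 after 3 divisions, so the expansion has 3 partial quotients, read off in order.

[1; 1, 5]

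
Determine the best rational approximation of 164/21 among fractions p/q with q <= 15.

Expand x = 164/21 as a continued fraction with the Euclidean algorithm:
  164 = 7*21 + 17, so a_0 = 7.
  21 = 1*17 + 4, so a_1 = 1.
  17 = 4*4 + 1, so a_2 = 4.
  4 = 4*1 + 0, so a_3 = 4.
so x = [7; 1, 4, 4].
Convergents (p_i = a_i*p_{i-1} + p_{i-2}, q_i = a_i*q_{i-1} + q_{i-2} with p_{-2}=0, p_{-1}=1, q_{-2}=1, q_{-1}=0), until the denominator exceeds 15:
  i=0: a_0=7, p_0 = 7*1 + 0 = 7, q_0 = 7*0 + 1 = 1.
  i=1: a_1=1, p_1 = 1*7 + 1 = 8, q_1 = 1*1 + 0 = 1.
  i=2: a_2=4, p_2 = 4*8 + 7 = 39, q_2 = 4*1 + 1 = 5.
  i=3: a_3=4, p_3 = 4*39 + 8 = 164, q_3 = 4*5 + 1 = 21.
q_3 = 21 > 15, so the last convergent with denominator <= 15 is p_2/q_2 = 39/5.
The closest fraction with denominator <= 15 is either p_2/q_2 or the intermediate fraction (k*p_2 + p_1)/(k*q_2 + q_1) with the largest k >= 1 whose denominator stays <= 15; these approach x as k grows, and every other convergent or intermediate fraction in range is farther away.
Largest k: floor((15 - q_1)/q_2) = floor((15 - 1)/5) = 2.
That gives (2*39 + 8)/(2*5 + 1) = 86/11.
Compare the errors: |x - 39/5| = |164*5 - 39*21|/(21*5) = 1/105, and |x - 86/11| = |164*11 - 86*21|/(21*11) = 2/231.
Cross-multiplying, 2*105 = 210 < 231 = 1*231, so 2/231 is smaller: the intermediate fraction 86/11 is closer to x than 39/5.

86/11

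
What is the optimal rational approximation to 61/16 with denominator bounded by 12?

42/11

Expand x = 61/16 as a continued fraction with the Euclidean algorithm:
  61 = 3*16 + 13, so a_0 = 3.
  16 = 1*13 + 3, so a_1 = 1.
  13 = 4*3 + 1, so a_2 = 4.
  3 = 3*1 + 0, so a_3 = 3.
so x = [3; 1, 4, 3].
Convergents (p_i = a_i*p_{i-1} + p_{i-2}, q_i = a_i*q_{i-1} + q_{i-2} with p_{-2}=0, p_{-1}=1, q_{-2}=1, q_{-1}=0), until the denominator exceeds 12:
  i=0: a_0=3, p_0 = 3*1 + 0 = 3, q_0 = 3*0 + 1 = 1.
  i=1: a_1=1, p_1 = 1*3 + 1 = 4, q_1 = 1*1 + 0 = 1.
  i=2: a_2=4, p_2 = 4*4 + 3 = 19, q_2 = 4*1 + 1 = 5.
  i=3: a_3=3, p_3 = 3*19 + 4 = 61, q_3 = 3*5 + 1 = 16.
q_3 = 16 > 12, so the last convergent with denominator <= 12 is p_2/q_2 = 19/5.
The closest fraction with denominator <= 12 is either p_2/q_2 or the intermediate fraction (k*p_2 + p_1)/(k*q_2 + q_1) with the largest k >= 1 whose denominator stays <= 12; these approach x as k grows, and every other convergent or intermediate fraction in range is farther away.
Largest k: floor((12 - q_1)/q_2) = floor((12 - 1)/5) = 2.
That gives (2*19 + 4)/(2*5 + 1) = 42/11.
Compare the errors: |x - 19/5| = |61*5 - 19*16|/(16*5) = 1/80, and |x - 42/11| = |61*11 - 42*16|/(16*11) = 1/176.
Cross-multiplying, 1*80 = 80 < 176 = 1*176, so 1/176 is smaller: the intermediate fraction 42/11 is closer to x than 19/5.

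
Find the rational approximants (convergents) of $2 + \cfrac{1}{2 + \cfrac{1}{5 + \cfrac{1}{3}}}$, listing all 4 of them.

Using the convergent recurrence p_i = a_i*p_{i-1} + p_{i-2}, q_i = a_i*q_{i-1} + q_{i-2} with p_{-2}=0, p_{-1}=1, q_{-2}=1, q_{-1}=0:
  i=0: a_0=2, p_0 = 2*1 + 0 = 2, q_0 = 2*0 + 1 = 1.
  i=1: a_1=2, p_1 = 2*2 + 1 = 5, q_1 = 2*1 + 0 = 2.
  i=2: a_2=5, p_2 = 5*5 + 2 = 27, q_2 = 5*2 + 1 = 11.
  i=3: a_3=3, p_3 = 3*27 + 5 = 86, q_3 = 3*11 + 2 = 35.

2/1, 5/2, 27/11, 86/35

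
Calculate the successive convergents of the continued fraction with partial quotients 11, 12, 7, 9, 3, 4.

11/1, 133/12, 942/85, 8611/777, 26775/2416, 115711/10441

Using the convergent recurrence p_i = a_i*p_{i-1} + p_{i-2}, q_i = a_i*q_{i-1} + q_{i-2} with p_{-2}=0, p_{-1}=1, q_{-2}=1, q_{-1}=0:
  i=0: a_0=11, p_0 = 11*1 + 0 = 11, q_0 = 11*0 + 1 = 1.
  i=1: a_1=12, p_1 = 12*11 + 1 = 133, q_1 = 12*1 + 0 = 12.
  i=2: a_2=7, p_2 = 7*133 + 11 = 942, q_2 = 7*12 + 1 = 85.
  i=3: a_3=9, p_3 = 9*942 + 133 = 8611, q_3 = 9*85 + 12 = 777.
  i=4: a_4=3, p_4 = 3*8611 + 942 = 26775, q_4 = 3*777 + 85 = 2416.
  i=5: a_5=4, p_5 = 4*26775 + 8611 = 115711, q_5 = 4*2416 + 777 = 10441.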